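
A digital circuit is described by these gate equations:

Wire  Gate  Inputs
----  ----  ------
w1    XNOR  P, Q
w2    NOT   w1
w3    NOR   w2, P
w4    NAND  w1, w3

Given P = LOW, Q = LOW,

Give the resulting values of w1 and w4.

w1 = P XNOR Q = LOW XNOR LOW = HIGH
w2 = NOT w1 = NOT HIGH = LOW
w3 = w2 NOR P = LOW NOR LOW = HIGH
w4 = w1 NAND w3 = HIGH NAND HIGH = LOW

w1 = HIGH  w4 = LOW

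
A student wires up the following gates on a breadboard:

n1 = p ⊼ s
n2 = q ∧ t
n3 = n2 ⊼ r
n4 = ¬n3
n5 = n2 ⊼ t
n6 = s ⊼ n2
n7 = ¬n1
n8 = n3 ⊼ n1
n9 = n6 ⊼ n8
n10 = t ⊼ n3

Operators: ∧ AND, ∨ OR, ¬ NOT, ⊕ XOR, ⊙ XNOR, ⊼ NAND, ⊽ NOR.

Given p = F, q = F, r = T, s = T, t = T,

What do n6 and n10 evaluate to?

n6 = T; n10 = F

n2 = q AND t = F AND T = F
n3 = n2 NAND r = F NAND T = T
n6 = s NAND n2 = T NAND F = T
n10 = t NAND n3 = T NAND T = F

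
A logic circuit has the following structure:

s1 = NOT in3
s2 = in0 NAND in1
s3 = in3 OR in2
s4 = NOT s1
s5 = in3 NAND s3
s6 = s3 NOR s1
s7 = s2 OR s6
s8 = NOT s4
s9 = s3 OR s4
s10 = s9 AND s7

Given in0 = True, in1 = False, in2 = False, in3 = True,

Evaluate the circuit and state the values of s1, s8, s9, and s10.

s1 = False; s8 = False; s9 = True; s10 = True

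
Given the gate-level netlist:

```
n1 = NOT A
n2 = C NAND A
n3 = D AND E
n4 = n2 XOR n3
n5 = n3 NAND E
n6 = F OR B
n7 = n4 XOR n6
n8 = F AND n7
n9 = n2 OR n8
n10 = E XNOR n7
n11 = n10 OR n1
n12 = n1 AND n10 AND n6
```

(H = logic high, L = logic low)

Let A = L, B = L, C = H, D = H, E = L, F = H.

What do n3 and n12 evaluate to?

n3 = L; n12 = H

n1 = NOT A = NOT L = H
n2 = C NAND A = H NAND L = H
n3 = D AND E = H AND L = L
n4 = n2 XOR n3 = H XOR L = H
n6 = F OR B = H OR L = H
n7 = n4 XOR n6 = H XOR H = L
n10 = E XNOR n7 = L XNOR L = H
n12 = n1 AND n10 AND n6 = H AND H AND H = H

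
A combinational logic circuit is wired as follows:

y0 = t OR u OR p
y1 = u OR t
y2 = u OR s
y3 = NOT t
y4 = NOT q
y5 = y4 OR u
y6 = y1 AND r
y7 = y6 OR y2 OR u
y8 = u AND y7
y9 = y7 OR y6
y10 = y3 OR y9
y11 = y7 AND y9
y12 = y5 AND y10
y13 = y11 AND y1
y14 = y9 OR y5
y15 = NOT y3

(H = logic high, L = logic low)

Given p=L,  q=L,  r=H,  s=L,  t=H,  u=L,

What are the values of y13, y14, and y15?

y1 = u OR t = L OR H = H
y2 = u OR s = L OR L = L
y3 = NOT t = NOT H = L
y4 = NOT q = NOT L = H
y5 = y4 OR u = H OR L = H
y6 = y1 AND r = H AND H = H
y7 = y6 OR y2 OR u = H OR L OR L = H
y9 = y7 OR y6 = H OR H = H
y11 = y7 AND y9 = H AND H = H
y13 = y11 AND y1 = H AND H = H
y14 = y9 OR y5 = H OR H = H
y15 = NOT y3 = NOT L = H

y13 = H, y14 = H, y15 = H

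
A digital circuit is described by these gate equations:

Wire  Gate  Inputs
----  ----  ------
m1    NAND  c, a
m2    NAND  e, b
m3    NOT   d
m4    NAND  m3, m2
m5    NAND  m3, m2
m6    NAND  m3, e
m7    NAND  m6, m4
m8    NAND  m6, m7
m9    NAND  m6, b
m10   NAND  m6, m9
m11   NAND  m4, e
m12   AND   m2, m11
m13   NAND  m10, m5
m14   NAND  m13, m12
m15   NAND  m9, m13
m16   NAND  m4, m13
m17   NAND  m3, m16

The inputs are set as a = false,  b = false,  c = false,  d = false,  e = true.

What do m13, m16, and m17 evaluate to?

m13 = true  m16 = true  m17 = false

m2 = e NAND b = true NAND false = true
m3 = NOT d = NOT false = true
m4 = m3 NAND m2 = true NAND true = false
m5 = m3 NAND m2 = true NAND true = false
m6 = m3 NAND e = true NAND true = false
m9 = m6 NAND b = false NAND false = true
m10 = m6 NAND m9 = false NAND true = true
m13 = m10 NAND m5 = true NAND false = true
m16 = m4 NAND m13 = false NAND true = true
m17 = m3 NAND m16 = true NAND true = false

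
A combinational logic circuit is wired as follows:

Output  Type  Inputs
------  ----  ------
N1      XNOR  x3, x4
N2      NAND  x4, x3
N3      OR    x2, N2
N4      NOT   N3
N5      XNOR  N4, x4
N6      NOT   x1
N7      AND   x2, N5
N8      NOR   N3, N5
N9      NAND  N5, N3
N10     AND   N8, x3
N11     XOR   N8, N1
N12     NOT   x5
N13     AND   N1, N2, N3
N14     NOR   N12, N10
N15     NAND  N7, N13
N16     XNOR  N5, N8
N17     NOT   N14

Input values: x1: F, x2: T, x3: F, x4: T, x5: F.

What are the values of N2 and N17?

N2 = x4 NAND x3 = T NAND F = T
N3 = x2 OR N2 = T OR T = T
N4 = NOT N3 = NOT T = F
N5 = N4 XNOR x4 = F XNOR T = F
N8 = N3 NOR N5 = T NOR F = F
N10 = N8 AND x3 = F AND F = F
N12 = NOT x5 = NOT F = T
N14 = N12 NOR N10 = T NOR F = F
N17 = NOT N14 = NOT F = T

N2 = T  N17 = T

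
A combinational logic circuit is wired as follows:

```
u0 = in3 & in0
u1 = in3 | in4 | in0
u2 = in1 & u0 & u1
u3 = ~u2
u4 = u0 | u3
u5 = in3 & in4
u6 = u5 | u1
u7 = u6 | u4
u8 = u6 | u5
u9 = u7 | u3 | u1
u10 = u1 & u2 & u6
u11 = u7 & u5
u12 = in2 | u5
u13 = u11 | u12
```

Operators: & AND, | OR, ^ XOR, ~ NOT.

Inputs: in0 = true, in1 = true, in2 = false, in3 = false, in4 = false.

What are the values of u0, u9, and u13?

u0 = false, u9 = true, u13 = false

u0 = in3 AND in0 = false AND true = false
u1 = in3 OR in4 OR in0 = false OR false OR true = true
u2 = in1 AND u0 AND u1 = true AND false AND true = false
u3 = NOT u2 = NOT false = true
u4 = u0 OR u3 = false OR true = true
u5 = in3 AND in4 = false AND false = false
u6 = u5 OR u1 = false OR true = true
u7 = u6 OR u4 = true OR true = true
u9 = u7 OR u3 OR u1 = true OR true OR true = true
u11 = u7 AND u5 = true AND false = false
u12 = in2 OR u5 = false OR false = false
u13 = u11 OR u12 = false OR false = false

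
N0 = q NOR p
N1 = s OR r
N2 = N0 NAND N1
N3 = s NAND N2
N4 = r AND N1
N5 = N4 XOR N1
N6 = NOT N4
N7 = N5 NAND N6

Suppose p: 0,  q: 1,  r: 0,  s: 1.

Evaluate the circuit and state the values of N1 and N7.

N1 = s OR r = 1 OR 0 = 1
N4 = r AND N1 = 0 AND 1 = 0
N5 = N4 XOR N1 = 0 XOR 1 = 1
N6 = NOT N4 = NOT 0 = 1
N7 = N5 NAND N6 = 1 NAND 1 = 0

N1 = 1; N7 = 0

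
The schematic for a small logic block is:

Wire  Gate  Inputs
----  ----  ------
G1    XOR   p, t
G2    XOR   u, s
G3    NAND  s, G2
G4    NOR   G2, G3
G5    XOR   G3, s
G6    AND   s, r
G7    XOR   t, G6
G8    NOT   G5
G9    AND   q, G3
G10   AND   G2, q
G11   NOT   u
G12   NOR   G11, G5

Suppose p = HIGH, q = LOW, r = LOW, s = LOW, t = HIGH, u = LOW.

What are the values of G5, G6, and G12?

G5 = HIGH; G6 = LOW; G12 = LOW

G2 = u XOR s = LOW XOR LOW = LOW
G3 = s NAND G2 = LOW NAND LOW = HIGH
G5 = G3 XOR s = HIGH XOR LOW = HIGH
G6 = s AND r = LOW AND LOW = LOW
G11 = NOT u = NOT LOW = HIGH
G12 = G11 NOR G5 = HIGH NOR HIGH = LOW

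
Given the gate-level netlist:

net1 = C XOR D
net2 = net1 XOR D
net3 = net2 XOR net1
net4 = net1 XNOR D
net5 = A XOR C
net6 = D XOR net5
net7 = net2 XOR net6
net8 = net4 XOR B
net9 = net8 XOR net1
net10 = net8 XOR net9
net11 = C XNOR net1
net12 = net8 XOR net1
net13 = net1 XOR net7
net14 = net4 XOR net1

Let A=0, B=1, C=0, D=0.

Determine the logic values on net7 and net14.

net7 = 0, net14 = 1

net1 = C XOR D = 0 XOR 0 = 0
net2 = net1 XOR D = 0 XOR 0 = 0
net4 = net1 XNOR D = 0 XNOR 0 = 1
net5 = A XOR C = 0 XOR 0 = 0
net6 = D XOR net5 = 0 XOR 0 = 0
net7 = net2 XOR net6 = 0 XOR 0 = 0
net14 = net4 XOR net1 = 1 XOR 0 = 1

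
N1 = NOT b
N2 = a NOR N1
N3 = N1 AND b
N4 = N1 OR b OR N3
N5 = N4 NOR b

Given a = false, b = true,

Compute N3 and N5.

N1 = NOT b = NOT true = false
N3 = N1 AND b = false AND true = false
N4 = N1 OR b OR N3 = false OR true OR false = true
N5 = N4 NOR b = true NOR true = false

N3 = false  N5 = false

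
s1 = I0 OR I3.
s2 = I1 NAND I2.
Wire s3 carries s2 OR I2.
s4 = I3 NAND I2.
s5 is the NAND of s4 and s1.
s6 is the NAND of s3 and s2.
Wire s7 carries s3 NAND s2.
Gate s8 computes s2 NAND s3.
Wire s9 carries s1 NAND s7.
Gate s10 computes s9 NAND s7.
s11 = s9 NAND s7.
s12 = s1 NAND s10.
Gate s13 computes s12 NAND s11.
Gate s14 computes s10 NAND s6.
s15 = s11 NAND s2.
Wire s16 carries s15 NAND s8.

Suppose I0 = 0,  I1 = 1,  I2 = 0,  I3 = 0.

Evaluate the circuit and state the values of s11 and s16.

s1 = I0 OR I3 = 0 OR 0 = 0
s2 = I1 NAND I2 = 1 NAND 0 = 1
s3 = s2 OR I2 = 1 OR 0 = 1
s7 = s3 NAND s2 = 1 NAND 1 = 0
s8 = s2 NAND s3 = 1 NAND 1 = 0
s9 = s1 NAND s7 = 0 NAND 0 = 1
s11 = s9 NAND s7 = 1 NAND 0 = 1
s15 = s11 NAND s2 = 1 NAND 1 = 0
s16 = s15 NAND s8 = 0 NAND 0 = 1

s11 = 1  s16 = 1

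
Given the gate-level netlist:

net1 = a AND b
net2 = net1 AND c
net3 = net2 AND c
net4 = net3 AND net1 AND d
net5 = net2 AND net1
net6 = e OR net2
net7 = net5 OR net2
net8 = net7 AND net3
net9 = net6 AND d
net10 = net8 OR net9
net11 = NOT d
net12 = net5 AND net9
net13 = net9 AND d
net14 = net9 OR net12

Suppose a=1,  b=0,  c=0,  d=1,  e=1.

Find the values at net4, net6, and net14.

net1 = a AND b = 1 AND 0 = 0
net2 = net1 AND c = 0 AND 0 = 0
net3 = net2 AND c = 0 AND 0 = 0
net4 = net3 AND net1 AND d = 0 AND 0 AND 1 = 0
net5 = net2 AND net1 = 0 AND 0 = 0
net6 = e OR net2 = 1 OR 0 = 1
net9 = net6 AND d = 1 AND 1 = 1
net12 = net5 AND net9 = 0 AND 1 = 0
net14 = net9 OR net12 = 1 OR 0 = 1

net4 = 0  net6 = 1  net14 = 1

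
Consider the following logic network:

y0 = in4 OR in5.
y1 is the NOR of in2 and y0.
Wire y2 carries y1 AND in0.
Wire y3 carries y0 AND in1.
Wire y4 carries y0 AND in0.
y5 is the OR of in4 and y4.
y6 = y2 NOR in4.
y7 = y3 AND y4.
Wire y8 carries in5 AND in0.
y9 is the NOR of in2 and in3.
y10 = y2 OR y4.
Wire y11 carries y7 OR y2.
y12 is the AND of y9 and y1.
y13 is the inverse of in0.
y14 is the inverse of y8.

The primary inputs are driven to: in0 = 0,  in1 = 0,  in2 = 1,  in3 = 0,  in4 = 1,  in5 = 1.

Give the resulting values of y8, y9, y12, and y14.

y8 = 0; y9 = 0; y12 = 0; y14 = 1

y0 = in4 OR in5 = 1 OR 1 = 1
y1 = in2 NOR y0 = 1 NOR 1 = 0
y8 = in5 AND in0 = 1 AND 0 = 0
y9 = in2 NOR in3 = 1 NOR 0 = 0
y12 = y9 AND y1 = 0 AND 0 = 0
y14 = NOT y8 = NOT 0 = 1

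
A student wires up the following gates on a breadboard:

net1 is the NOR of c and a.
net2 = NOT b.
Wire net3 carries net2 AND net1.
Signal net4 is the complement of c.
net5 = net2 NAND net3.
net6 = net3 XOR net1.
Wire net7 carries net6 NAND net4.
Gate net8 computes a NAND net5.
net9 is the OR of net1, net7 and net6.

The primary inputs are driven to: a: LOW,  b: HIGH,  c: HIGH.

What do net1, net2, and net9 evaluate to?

net1 = LOW, net2 = LOW, net9 = HIGH

net1 = c NOR a = HIGH NOR LOW = LOW
net2 = NOT b = NOT HIGH = LOW
net3 = net2 AND net1 = LOW AND LOW = LOW
net4 = NOT c = NOT HIGH = LOW
net6 = net3 XOR net1 = LOW XOR LOW = LOW
net7 = net6 NAND net4 = LOW NAND LOW = HIGH
net9 = net1 OR net7 OR net6 = LOW OR HIGH OR LOW = HIGH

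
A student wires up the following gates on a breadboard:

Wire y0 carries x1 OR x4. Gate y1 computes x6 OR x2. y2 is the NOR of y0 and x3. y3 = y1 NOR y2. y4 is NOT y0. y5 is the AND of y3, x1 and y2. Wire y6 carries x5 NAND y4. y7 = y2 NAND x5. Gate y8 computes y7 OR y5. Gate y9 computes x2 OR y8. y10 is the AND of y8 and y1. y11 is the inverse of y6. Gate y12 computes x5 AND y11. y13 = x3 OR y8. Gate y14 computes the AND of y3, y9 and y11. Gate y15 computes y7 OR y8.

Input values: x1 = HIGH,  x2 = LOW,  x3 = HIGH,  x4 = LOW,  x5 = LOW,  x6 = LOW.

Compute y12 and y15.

y12 = LOW; y15 = HIGH

y0 = x1 OR x4 = HIGH OR LOW = HIGH
y1 = x6 OR x2 = LOW OR LOW = LOW
y2 = y0 NOR x3 = HIGH NOR HIGH = LOW
y3 = y1 NOR y2 = LOW NOR LOW = HIGH
y4 = NOT y0 = NOT HIGH = LOW
y5 = y3 AND x1 AND y2 = HIGH AND HIGH AND LOW = LOW
y6 = x5 NAND y4 = LOW NAND LOW = HIGH
y7 = y2 NAND x5 = LOW NAND LOW = HIGH
y8 = y7 OR y5 = HIGH OR LOW = HIGH
y11 = NOT y6 = NOT HIGH = LOW
y12 = x5 AND y11 = LOW AND LOW = LOW
y15 = y7 OR y8 = HIGH OR HIGH = HIGH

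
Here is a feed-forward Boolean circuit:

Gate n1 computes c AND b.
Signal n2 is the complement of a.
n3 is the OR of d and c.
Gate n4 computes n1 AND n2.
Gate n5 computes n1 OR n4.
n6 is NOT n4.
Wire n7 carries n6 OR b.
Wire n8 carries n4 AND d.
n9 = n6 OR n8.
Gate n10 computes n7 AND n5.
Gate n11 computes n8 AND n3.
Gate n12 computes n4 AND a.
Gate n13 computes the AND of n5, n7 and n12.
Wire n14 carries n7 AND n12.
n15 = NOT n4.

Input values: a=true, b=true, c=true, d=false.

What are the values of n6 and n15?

n1 = c AND b = true AND true = true
n2 = NOT a = NOT true = false
n4 = n1 AND n2 = true AND false = false
n6 = NOT n4 = NOT false = true
n15 = NOT n4 = NOT false = true

n6 = true; n15 = true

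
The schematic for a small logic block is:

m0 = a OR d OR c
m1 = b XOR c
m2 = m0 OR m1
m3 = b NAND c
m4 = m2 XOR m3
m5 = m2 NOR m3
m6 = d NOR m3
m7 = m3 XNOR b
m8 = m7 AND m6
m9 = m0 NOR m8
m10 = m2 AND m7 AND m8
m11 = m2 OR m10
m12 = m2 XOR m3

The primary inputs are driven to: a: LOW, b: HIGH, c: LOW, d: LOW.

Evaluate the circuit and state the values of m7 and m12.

m0 = a OR d OR c = LOW OR LOW OR LOW = LOW
m1 = b XOR c = HIGH XOR LOW = HIGH
m2 = m0 OR m1 = LOW OR HIGH = HIGH
m3 = b NAND c = HIGH NAND LOW = HIGH
m7 = m3 XNOR b = HIGH XNOR HIGH = HIGH
m12 = m2 XOR m3 = HIGH XOR HIGH = LOW

m7 = HIGH, m12 = LOW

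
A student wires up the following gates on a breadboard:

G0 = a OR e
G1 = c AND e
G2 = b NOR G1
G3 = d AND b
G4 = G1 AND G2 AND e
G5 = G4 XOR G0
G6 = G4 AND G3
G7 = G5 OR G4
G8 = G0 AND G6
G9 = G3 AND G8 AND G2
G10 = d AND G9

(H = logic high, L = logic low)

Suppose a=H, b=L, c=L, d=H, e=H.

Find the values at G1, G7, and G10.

G1 = L  G7 = H  G10 = L

G0 = a OR e = H OR H = H
G1 = c AND e = L AND H = L
G2 = b NOR G1 = L NOR L = H
G3 = d AND b = H AND L = L
G4 = G1 AND G2 AND e = L AND H AND H = L
G5 = G4 XOR G0 = L XOR H = H
G6 = G4 AND G3 = L AND L = L
G7 = G5 OR G4 = H OR L = H
G8 = G0 AND G6 = H AND L = L
G9 = G3 AND G8 AND G2 = L AND L AND H = L
G10 = d AND G9 = H AND L = L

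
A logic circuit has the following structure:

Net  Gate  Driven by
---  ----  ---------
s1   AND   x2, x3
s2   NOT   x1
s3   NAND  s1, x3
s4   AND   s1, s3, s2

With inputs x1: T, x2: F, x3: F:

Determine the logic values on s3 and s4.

s1 = x2 AND x3 = F AND F = F
s2 = NOT x1 = NOT T = F
s3 = s1 NAND x3 = F NAND F = T
s4 = s1 AND s3 AND s2 = F AND T AND F = F

s3 = T; s4 = F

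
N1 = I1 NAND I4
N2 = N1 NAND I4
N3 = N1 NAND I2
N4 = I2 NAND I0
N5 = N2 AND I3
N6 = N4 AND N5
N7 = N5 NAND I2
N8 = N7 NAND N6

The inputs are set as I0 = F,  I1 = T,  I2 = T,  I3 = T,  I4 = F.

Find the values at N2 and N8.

N2 = T, N8 = T

N1 = I1 NAND I4 = T NAND F = T
N2 = N1 NAND I4 = T NAND F = T
N4 = I2 NAND I0 = T NAND F = T
N5 = N2 AND I3 = T AND T = T
N6 = N4 AND N5 = T AND T = T
N7 = N5 NAND I2 = T NAND T = F
N8 = N7 NAND N6 = F NAND T = T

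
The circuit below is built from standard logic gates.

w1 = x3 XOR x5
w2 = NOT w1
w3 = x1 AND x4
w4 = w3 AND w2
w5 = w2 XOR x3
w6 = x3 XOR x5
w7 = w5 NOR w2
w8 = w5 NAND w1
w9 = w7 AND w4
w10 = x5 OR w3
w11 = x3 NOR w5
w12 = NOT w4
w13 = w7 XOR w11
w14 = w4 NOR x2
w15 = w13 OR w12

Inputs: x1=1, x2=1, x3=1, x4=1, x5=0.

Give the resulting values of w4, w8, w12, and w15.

w4 = 0, w8 = 0, w12 = 1, w15 = 1

w1 = x3 XOR x5 = 1 XOR 0 = 1
w2 = NOT w1 = NOT 1 = 0
w3 = x1 AND x4 = 1 AND 1 = 1
w4 = w3 AND w2 = 1 AND 0 = 0
w5 = w2 XOR x3 = 0 XOR 1 = 1
w7 = w5 NOR w2 = 1 NOR 0 = 0
w8 = w5 NAND w1 = 1 NAND 1 = 0
w11 = x3 NOR w5 = 1 NOR 1 = 0
w12 = NOT w4 = NOT 0 = 1
w13 = w7 XOR w11 = 0 XOR 0 = 0
w15 = w13 OR w12 = 0 OR 1 = 1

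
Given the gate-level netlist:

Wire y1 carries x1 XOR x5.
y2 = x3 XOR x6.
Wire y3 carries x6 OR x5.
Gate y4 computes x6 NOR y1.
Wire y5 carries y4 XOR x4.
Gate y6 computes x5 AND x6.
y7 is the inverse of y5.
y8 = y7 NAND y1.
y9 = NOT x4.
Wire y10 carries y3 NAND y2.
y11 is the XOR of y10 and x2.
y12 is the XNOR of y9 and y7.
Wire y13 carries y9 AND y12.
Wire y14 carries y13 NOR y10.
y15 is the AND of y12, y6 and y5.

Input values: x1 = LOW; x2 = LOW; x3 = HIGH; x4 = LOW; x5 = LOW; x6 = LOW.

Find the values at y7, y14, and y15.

y1 = x1 XOR x5 = LOW XOR LOW = LOW
y2 = x3 XOR x6 = HIGH XOR LOW = HIGH
y3 = x6 OR x5 = LOW OR LOW = LOW
y4 = x6 NOR y1 = LOW NOR LOW = HIGH
y5 = y4 XOR x4 = HIGH XOR LOW = HIGH
y6 = x5 AND x6 = LOW AND LOW = LOW
y7 = NOT y5 = NOT HIGH = LOW
y9 = NOT x4 = NOT LOW = HIGH
y10 = y3 NAND y2 = LOW NAND HIGH = HIGH
y12 = y9 XNOR y7 = HIGH XNOR LOW = LOW
y13 = y9 AND y12 = HIGH AND LOW = LOW
y14 = y13 NOR y10 = LOW NOR HIGH = LOW
y15 = y12 AND y6 AND y5 = LOW AND LOW AND HIGH = LOW

y7 = LOW  y14 = LOW  y15 = LOW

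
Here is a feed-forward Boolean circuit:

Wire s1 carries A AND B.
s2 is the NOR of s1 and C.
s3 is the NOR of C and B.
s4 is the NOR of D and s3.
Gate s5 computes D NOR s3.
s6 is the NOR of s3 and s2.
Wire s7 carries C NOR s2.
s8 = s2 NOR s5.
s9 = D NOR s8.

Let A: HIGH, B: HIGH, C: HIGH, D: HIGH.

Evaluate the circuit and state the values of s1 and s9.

s1 = A AND B = HIGH AND HIGH = HIGH
s2 = s1 NOR C = HIGH NOR HIGH = LOW
s3 = C NOR B = HIGH NOR HIGH = LOW
s5 = D NOR s3 = HIGH NOR LOW = LOW
s8 = s2 NOR s5 = LOW NOR LOW = HIGH
s9 = D NOR s8 = HIGH NOR HIGH = LOW

s1 = HIGH  s9 = LOW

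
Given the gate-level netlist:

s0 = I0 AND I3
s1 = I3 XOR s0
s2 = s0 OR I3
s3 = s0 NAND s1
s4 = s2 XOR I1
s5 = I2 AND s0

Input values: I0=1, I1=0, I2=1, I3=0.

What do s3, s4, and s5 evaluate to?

s0 = I0 AND I3 = 1 AND 0 = 0
s1 = I3 XOR s0 = 0 XOR 0 = 0
s2 = s0 OR I3 = 0 OR 0 = 0
s3 = s0 NAND s1 = 0 NAND 0 = 1
s4 = s2 XOR I1 = 0 XOR 0 = 0
s5 = I2 AND s0 = 1 AND 0 = 0

s3 = 1, s4 = 0, s5 = 0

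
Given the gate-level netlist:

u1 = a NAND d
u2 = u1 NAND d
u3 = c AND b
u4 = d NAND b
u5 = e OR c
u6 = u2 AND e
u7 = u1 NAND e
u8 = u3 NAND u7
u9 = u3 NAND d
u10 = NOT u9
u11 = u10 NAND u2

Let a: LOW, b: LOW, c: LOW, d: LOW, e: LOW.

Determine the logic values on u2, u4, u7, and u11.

u1 = a NAND d = LOW NAND LOW = HIGH
u2 = u1 NAND d = HIGH NAND LOW = HIGH
u3 = c AND b = LOW AND LOW = LOW
u4 = d NAND b = LOW NAND LOW = HIGH
u7 = u1 NAND e = HIGH NAND LOW = HIGH
u9 = u3 NAND d = LOW NAND LOW = HIGH
u10 = NOT u9 = NOT HIGH = LOW
u11 = u10 NAND u2 = LOW NAND HIGH = HIGH

u2 = HIGH; u4 = HIGH; u7 = HIGH; u11 = HIGH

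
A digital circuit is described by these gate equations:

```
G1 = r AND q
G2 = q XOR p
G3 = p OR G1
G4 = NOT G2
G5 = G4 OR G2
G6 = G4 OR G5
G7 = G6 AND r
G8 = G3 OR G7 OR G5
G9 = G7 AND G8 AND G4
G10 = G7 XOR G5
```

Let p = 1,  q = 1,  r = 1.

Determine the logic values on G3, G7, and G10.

G3 = 1  G7 = 1  G10 = 0

G1 = r AND q = 1 AND 1 = 1
G2 = q XOR p = 1 XOR 1 = 0
G3 = p OR G1 = 1 OR 1 = 1
G4 = NOT G2 = NOT 0 = 1
G5 = G4 OR G2 = 1 OR 0 = 1
G6 = G4 OR G5 = 1 OR 1 = 1
G7 = G6 AND r = 1 AND 1 = 1
G10 = G7 XOR G5 = 1 XOR 1 = 0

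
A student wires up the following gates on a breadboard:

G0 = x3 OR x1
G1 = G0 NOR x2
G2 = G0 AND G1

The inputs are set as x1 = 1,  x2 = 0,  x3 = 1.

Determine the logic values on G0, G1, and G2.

G0 = 1, G1 = 0, G2 = 0

G0 = x3 OR x1 = 1 OR 1 = 1
G1 = G0 NOR x2 = 1 NOR 0 = 0
G2 = G0 AND G1 = 1 AND 0 = 0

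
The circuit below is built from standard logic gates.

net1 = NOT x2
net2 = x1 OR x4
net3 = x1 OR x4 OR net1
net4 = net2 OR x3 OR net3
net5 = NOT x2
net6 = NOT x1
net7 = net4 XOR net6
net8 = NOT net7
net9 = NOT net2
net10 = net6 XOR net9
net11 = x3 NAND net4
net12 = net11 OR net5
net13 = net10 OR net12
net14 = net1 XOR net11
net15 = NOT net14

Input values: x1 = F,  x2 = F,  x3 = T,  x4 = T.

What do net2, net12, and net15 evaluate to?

net2 = T, net12 = T, net15 = F

net1 = NOT x2 = NOT F = T
net2 = x1 OR x4 = F OR T = T
net3 = x1 OR x4 OR net1 = F OR T OR T = T
net4 = net2 OR x3 OR net3 = T OR T OR T = T
net5 = NOT x2 = NOT F = T
net11 = x3 NAND net4 = T NAND T = F
net12 = net11 OR net5 = F OR T = T
net14 = net1 XOR net11 = T XOR F = T
net15 = NOT net14 = NOT T = F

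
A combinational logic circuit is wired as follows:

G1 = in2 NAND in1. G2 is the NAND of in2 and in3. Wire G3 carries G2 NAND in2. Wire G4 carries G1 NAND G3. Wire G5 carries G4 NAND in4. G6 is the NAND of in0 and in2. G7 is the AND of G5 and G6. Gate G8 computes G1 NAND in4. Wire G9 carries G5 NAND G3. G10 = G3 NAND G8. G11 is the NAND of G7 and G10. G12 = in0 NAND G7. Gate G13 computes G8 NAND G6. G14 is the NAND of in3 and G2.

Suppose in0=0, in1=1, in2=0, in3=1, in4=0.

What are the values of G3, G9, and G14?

G3 = 1; G9 = 0; G14 = 0

G1 = in2 NAND in1 = 0 NAND 1 = 1
G2 = in2 NAND in3 = 0 NAND 1 = 1
G3 = G2 NAND in2 = 1 NAND 0 = 1
G4 = G1 NAND G3 = 1 NAND 1 = 0
G5 = G4 NAND in4 = 0 NAND 0 = 1
G9 = G5 NAND G3 = 1 NAND 1 = 0
G14 = in3 NAND G2 = 1 NAND 1 = 0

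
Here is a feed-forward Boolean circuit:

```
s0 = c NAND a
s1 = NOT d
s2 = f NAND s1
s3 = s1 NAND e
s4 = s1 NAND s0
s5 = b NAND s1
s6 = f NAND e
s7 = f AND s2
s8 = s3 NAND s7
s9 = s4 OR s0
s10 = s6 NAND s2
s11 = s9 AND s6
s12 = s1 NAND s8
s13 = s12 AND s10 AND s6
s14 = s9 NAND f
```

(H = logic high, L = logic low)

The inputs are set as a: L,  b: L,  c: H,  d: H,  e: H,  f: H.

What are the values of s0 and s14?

s0 = H; s14 = L

s0 = c NAND a = H NAND L = H
s1 = NOT d = NOT H = L
s4 = s1 NAND s0 = L NAND H = H
s9 = s4 OR s0 = H OR H = H
s14 = s9 NAND f = H NAND H = L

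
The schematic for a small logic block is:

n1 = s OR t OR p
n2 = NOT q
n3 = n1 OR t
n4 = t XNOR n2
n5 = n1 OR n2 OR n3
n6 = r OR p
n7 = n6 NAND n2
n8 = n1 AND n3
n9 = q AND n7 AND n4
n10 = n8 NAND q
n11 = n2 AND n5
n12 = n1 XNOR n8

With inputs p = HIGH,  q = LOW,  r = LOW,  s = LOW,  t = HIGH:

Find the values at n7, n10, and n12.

n1 = s OR t OR p = LOW OR HIGH OR HIGH = HIGH
n2 = NOT q = NOT LOW = HIGH
n3 = n1 OR t = HIGH OR HIGH = HIGH
n6 = r OR p = LOW OR HIGH = HIGH
n7 = n6 NAND n2 = HIGH NAND HIGH = LOW
n8 = n1 AND n3 = HIGH AND HIGH = HIGH
n10 = n8 NAND q = HIGH NAND LOW = HIGH
n12 = n1 XNOR n8 = HIGH XNOR HIGH = HIGH

n7 = LOW; n10 = HIGH; n12 = HIGH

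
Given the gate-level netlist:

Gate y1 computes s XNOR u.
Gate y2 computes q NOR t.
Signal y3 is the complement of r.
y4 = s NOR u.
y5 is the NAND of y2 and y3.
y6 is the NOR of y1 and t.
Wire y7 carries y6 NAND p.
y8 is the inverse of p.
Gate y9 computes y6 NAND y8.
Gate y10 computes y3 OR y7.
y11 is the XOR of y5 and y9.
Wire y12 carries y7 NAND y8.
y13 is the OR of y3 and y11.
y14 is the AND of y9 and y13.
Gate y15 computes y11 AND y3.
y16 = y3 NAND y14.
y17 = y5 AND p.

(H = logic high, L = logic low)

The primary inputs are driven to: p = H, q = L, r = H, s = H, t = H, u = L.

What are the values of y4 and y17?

y2 = q NOR t = L NOR H = L
y3 = NOT r = NOT H = L
y4 = s NOR u = H NOR L = L
y5 = y2 NAND y3 = L NAND L = H
y17 = y5 AND p = H AND H = H

y4 = L  y17 = H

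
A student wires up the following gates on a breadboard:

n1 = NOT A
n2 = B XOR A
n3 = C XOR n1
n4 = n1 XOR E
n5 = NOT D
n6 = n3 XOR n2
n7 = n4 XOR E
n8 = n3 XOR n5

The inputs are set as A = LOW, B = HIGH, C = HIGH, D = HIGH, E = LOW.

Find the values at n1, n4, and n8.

n1 = HIGH, n4 = HIGH, n8 = LOW

n1 = NOT A = NOT LOW = HIGH
n3 = C XOR n1 = HIGH XOR HIGH = LOW
n4 = n1 XOR E = HIGH XOR LOW = HIGH
n5 = NOT D = NOT HIGH = LOW
n8 = n3 XOR n5 = LOW XOR LOW = LOW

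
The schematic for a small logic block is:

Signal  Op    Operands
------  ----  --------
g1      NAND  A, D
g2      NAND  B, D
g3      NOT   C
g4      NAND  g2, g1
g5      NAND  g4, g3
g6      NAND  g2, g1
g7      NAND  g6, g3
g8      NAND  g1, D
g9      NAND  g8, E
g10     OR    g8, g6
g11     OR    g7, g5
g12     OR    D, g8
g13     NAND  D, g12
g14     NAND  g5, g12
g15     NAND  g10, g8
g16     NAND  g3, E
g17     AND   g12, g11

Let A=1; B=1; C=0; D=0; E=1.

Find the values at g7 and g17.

g1 = A NAND D = 1 NAND 0 = 1
g2 = B NAND D = 1 NAND 0 = 1
g3 = NOT C = NOT 0 = 1
g4 = g2 NAND g1 = 1 NAND 1 = 0
g5 = g4 NAND g3 = 0 NAND 1 = 1
g6 = g2 NAND g1 = 1 NAND 1 = 0
g7 = g6 NAND g3 = 0 NAND 1 = 1
g8 = g1 NAND D = 1 NAND 0 = 1
g11 = g7 OR g5 = 1 OR 1 = 1
g12 = D OR g8 = 0 OR 1 = 1
g17 = g12 AND g11 = 1 AND 1 = 1

g7 = 1  g17 = 1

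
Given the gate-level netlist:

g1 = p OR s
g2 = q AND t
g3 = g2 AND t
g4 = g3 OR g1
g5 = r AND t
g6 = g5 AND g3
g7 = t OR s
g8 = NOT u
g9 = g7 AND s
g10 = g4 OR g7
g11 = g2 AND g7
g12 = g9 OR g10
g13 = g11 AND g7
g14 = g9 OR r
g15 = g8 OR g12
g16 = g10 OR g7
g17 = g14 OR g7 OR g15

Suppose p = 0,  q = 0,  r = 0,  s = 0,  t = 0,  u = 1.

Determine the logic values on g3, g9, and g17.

g3 = 0  g9 = 0  g17 = 0

g1 = p OR s = 0 OR 0 = 0
g2 = q AND t = 0 AND 0 = 0
g3 = g2 AND t = 0 AND 0 = 0
g4 = g3 OR g1 = 0 OR 0 = 0
g7 = t OR s = 0 OR 0 = 0
g8 = NOT u = NOT 1 = 0
g9 = g7 AND s = 0 AND 0 = 0
g10 = g4 OR g7 = 0 OR 0 = 0
g12 = g9 OR g10 = 0 OR 0 = 0
g14 = g9 OR r = 0 OR 0 = 0
g15 = g8 OR g12 = 0 OR 0 = 0
g17 = g14 OR g7 OR g15 = 0 OR 0 OR 0 = 0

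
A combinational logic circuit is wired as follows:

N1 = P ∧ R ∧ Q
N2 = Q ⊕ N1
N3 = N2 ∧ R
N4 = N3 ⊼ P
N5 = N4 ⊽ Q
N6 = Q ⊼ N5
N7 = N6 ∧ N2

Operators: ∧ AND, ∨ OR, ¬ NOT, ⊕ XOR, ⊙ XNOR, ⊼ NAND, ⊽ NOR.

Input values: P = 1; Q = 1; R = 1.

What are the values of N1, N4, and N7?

N1 = 1, N4 = 1, N7 = 0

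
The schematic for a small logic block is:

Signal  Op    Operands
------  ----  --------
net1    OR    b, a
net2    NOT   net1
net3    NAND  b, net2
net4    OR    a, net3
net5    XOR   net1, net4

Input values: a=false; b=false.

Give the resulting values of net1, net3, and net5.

net1 = false, net3 = true, net5 = true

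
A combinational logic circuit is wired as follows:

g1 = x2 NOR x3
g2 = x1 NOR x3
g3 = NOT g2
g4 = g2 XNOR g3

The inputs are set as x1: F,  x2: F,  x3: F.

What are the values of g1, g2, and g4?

g1 = T, g2 = T, g4 = F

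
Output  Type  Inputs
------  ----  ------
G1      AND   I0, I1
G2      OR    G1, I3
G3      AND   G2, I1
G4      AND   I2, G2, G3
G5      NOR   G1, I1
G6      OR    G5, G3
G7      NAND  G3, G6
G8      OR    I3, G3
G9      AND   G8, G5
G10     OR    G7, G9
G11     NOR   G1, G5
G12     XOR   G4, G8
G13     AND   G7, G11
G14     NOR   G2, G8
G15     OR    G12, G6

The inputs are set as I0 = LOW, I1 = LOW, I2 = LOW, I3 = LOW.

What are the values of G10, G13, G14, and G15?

G10 = HIGH, G13 = LOW, G14 = HIGH, G15 = HIGH

G1 = I0 AND I1 = LOW AND LOW = LOW
G2 = G1 OR I3 = LOW OR LOW = LOW
G3 = G2 AND I1 = LOW AND LOW = LOW
G4 = I2 AND G2 AND G3 = LOW AND LOW AND LOW = LOW
G5 = G1 NOR I1 = LOW NOR LOW = HIGH
G6 = G5 OR G3 = HIGH OR LOW = HIGH
G7 = G3 NAND G6 = LOW NAND HIGH = HIGH
G8 = I3 OR G3 = LOW OR LOW = LOW
G9 = G8 AND G5 = LOW AND HIGH = LOW
G10 = G7 OR G9 = HIGH OR LOW = HIGH
G11 = G1 NOR G5 = LOW NOR HIGH = LOW
G12 = G4 XOR G8 = LOW XOR LOW = LOW
G13 = G7 AND G11 = HIGH AND LOW = LOW
G14 = G2 NOR G8 = LOW NOR LOW = HIGH
G15 = G12 OR G6 = LOW OR HIGH = HIGH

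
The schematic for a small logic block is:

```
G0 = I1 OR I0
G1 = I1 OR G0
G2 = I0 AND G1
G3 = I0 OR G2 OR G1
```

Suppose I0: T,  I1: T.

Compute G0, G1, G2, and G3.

G0 = T, G1 = T, G2 = T, G3 = T

G0 = I1 OR I0 = T OR T = T
G1 = I1 OR G0 = T OR T = T
G2 = I0 AND G1 = T AND T = T
G3 = I0 OR G2 OR G1 = T OR T OR T = T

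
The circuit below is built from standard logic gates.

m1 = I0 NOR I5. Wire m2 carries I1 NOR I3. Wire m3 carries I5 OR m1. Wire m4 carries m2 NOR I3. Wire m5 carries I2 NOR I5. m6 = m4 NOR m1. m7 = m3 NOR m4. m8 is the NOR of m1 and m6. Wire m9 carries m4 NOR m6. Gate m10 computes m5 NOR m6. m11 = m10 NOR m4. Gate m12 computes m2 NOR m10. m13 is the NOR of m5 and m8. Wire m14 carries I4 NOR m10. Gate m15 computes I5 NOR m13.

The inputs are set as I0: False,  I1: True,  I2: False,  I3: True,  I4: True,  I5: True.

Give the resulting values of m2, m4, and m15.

m2 = False  m4 = False  m15 = False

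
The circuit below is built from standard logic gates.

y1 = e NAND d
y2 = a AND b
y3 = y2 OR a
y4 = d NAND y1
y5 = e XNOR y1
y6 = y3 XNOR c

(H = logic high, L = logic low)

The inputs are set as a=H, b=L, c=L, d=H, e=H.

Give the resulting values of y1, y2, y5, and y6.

y1 = L, y2 = L, y5 = L, y6 = L

y1 = e NAND d = H NAND H = L
y2 = a AND b = H AND L = L
y3 = y2 OR a = L OR H = H
y5 = e XNOR y1 = H XNOR L = L
y6 = y3 XNOR c = H XNOR L = L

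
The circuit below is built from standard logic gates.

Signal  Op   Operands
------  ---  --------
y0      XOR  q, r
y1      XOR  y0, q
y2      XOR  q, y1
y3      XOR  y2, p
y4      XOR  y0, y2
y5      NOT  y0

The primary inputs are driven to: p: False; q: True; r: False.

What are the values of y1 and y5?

y0 = q XOR r = True XOR False = True
y1 = y0 XOR q = True XOR True = False
y5 = NOT y0 = NOT True = False

y1 = False; y5 = False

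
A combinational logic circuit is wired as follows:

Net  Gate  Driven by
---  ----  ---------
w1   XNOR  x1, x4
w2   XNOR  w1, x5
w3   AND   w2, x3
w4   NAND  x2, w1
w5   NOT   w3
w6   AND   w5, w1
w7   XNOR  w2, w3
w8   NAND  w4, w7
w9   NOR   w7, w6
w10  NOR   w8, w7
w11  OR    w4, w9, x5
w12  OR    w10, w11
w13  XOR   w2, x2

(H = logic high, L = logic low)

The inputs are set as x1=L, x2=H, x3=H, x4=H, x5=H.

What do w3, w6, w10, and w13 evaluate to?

w1 = x1 XNOR x4 = L XNOR H = L
w2 = w1 XNOR x5 = L XNOR H = L
w3 = w2 AND x3 = L AND H = L
w4 = x2 NAND w1 = H NAND L = H
w5 = NOT w3 = NOT L = H
w6 = w5 AND w1 = H AND L = L
w7 = w2 XNOR w3 = L XNOR L = H
w8 = w4 NAND w7 = H NAND H = L
w10 = w8 NOR w7 = L NOR H = L
w13 = w2 XOR x2 = L XOR H = H

w3 = L, w6 = L, w10 = L, w13 = H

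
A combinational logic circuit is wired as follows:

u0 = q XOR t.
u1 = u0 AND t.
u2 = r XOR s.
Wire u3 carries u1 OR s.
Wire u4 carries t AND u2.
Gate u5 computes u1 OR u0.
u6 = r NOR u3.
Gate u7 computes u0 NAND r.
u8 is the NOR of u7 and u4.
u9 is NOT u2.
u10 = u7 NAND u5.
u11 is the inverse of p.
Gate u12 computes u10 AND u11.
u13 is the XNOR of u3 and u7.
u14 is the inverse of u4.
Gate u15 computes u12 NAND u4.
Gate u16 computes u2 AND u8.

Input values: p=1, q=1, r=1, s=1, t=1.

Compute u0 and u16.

u0 = 0, u16 = 0

u0 = q XOR t = 1 XOR 1 = 0
u2 = r XOR s = 1 XOR 1 = 0
u4 = t AND u2 = 1 AND 0 = 0
u7 = u0 NAND r = 0 NAND 1 = 1
u8 = u7 NOR u4 = 1 NOR 0 = 0
u16 = u2 AND u8 = 0 AND 0 = 0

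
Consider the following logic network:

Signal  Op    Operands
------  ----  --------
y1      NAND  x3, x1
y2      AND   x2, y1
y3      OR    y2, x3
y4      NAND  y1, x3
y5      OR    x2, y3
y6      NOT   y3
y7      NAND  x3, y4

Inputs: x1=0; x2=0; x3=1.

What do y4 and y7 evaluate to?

y4 = 0; y7 = 1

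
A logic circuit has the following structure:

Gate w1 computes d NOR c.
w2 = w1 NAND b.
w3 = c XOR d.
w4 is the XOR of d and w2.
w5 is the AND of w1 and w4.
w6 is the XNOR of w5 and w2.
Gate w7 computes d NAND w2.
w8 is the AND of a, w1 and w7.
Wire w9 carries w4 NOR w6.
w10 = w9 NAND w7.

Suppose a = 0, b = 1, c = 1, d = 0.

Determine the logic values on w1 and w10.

w1 = 0, w10 = 1

w1 = d NOR c = 0 NOR 1 = 0
w2 = w1 NAND b = 0 NAND 1 = 1
w4 = d XOR w2 = 0 XOR 1 = 1
w5 = w1 AND w4 = 0 AND 1 = 0
w6 = w5 XNOR w2 = 0 XNOR 1 = 0
w7 = d NAND w2 = 0 NAND 1 = 1
w9 = w4 NOR w6 = 1 NOR 0 = 0
w10 = w9 NAND w7 = 0 NAND 1 = 1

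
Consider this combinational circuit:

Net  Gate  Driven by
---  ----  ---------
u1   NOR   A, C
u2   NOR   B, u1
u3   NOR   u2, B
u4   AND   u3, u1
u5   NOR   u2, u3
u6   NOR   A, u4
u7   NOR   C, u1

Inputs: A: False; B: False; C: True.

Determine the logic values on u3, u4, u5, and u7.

u1 = A NOR C = False NOR True = False
u2 = B NOR u1 = False NOR False = True
u3 = u2 NOR B = True NOR False = False
u4 = u3 AND u1 = False AND False = False
u5 = u2 NOR u3 = True NOR False = False
u7 = C NOR u1 = True NOR False = False

u3 = False, u4 = False, u5 = False, u7 = False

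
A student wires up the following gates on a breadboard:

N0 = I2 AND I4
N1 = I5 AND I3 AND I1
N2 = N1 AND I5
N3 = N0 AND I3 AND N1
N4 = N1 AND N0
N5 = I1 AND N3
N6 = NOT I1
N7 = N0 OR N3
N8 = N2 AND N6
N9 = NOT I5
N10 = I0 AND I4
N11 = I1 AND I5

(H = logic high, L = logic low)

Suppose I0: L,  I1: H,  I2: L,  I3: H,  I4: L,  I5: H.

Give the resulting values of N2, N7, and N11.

N0 = I2 AND I4 = L AND L = L
N1 = I5 AND I3 AND I1 = H AND H AND H = H
N2 = N1 AND I5 = H AND H = H
N3 = N0 AND I3 AND N1 = L AND H AND H = L
N7 = N0 OR N3 = L OR L = L
N11 = I1 AND I5 = H AND H = H

N2 = H; N7 = L; N11 = H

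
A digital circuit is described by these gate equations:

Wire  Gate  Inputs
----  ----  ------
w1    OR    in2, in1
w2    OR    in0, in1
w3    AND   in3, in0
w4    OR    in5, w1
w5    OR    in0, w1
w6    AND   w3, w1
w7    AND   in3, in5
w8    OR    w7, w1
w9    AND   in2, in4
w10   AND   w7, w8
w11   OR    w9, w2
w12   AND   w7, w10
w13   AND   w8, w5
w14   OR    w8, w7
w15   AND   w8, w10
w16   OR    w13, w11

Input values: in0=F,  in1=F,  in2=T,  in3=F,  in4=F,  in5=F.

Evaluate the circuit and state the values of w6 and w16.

w1 = in2 OR in1 = T OR F = T
w2 = in0 OR in1 = F OR F = F
w3 = in3 AND in0 = F AND F = F
w5 = in0 OR w1 = F OR T = T
w6 = w3 AND w1 = F AND T = F
w7 = in3 AND in5 = F AND F = F
w8 = w7 OR w1 = F OR T = T
w9 = in2 AND in4 = T AND F = F
w11 = w9 OR w2 = F OR F = F
w13 = w8 AND w5 = T AND T = T
w16 = w13 OR w11 = T OR F = T

w6 = F, w16 = T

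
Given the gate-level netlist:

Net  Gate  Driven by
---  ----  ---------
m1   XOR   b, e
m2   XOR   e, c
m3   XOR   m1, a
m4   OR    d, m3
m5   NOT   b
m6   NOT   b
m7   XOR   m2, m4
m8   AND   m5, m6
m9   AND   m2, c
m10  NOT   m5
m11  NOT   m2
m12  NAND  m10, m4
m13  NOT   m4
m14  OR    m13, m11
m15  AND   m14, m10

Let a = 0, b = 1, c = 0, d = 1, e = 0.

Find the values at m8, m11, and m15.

m1 = b XOR e = 1 XOR 0 = 1
m2 = e XOR c = 0 XOR 0 = 0
m3 = m1 XOR a = 1 XOR 0 = 1
m4 = d OR m3 = 1 OR 1 = 1
m5 = NOT b = NOT 1 = 0
m6 = NOT b = NOT 1 = 0
m8 = m5 AND m6 = 0 AND 0 = 0
m10 = NOT m5 = NOT 0 = 1
m11 = NOT m2 = NOT 0 = 1
m13 = NOT m4 = NOT 1 = 0
m14 = m13 OR m11 = 0 OR 1 = 1
m15 = m14 AND m10 = 1 AND 1 = 1

m8 = 0, m11 = 1, m15 = 1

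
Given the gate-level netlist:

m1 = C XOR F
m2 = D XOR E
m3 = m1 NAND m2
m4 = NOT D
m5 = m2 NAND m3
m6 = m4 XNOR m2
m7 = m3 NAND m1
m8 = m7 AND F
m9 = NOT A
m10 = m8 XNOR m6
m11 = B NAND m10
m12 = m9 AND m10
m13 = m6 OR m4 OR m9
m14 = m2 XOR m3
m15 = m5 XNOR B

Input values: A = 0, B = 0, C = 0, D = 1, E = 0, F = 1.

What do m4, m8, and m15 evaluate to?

m4 = 0, m8 = 1, m15 = 0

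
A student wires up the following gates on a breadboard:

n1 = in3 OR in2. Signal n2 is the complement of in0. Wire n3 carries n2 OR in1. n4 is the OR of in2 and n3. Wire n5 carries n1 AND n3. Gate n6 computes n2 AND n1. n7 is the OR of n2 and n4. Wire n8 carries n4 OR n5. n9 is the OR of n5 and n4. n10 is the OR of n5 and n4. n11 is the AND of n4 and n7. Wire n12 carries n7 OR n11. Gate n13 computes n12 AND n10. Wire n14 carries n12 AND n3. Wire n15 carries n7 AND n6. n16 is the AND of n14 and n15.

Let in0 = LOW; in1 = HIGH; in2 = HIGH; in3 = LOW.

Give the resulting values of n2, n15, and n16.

n2 = HIGH; n15 = HIGH; n16 = HIGH

n1 = in3 OR in2 = LOW OR HIGH = HIGH
n2 = NOT in0 = NOT LOW = HIGH
n3 = n2 OR in1 = HIGH OR HIGH = HIGH
n4 = in2 OR n3 = HIGH OR HIGH = HIGH
n6 = n2 AND n1 = HIGH AND HIGH = HIGH
n7 = n2 OR n4 = HIGH OR HIGH = HIGH
n11 = n4 AND n7 = HIGH AND HIGH = HIGH
n12 = n7 OR n11 = HIGH OR HIGH = HIGH
n14 = n12 AND n3 = HIGH AND HIGH = HIGH
n15 = n7 AND n6 = HIGH AND HIGH = HIGH
n16 = n14 AND n15 = HIGH AND HIGH = HIGH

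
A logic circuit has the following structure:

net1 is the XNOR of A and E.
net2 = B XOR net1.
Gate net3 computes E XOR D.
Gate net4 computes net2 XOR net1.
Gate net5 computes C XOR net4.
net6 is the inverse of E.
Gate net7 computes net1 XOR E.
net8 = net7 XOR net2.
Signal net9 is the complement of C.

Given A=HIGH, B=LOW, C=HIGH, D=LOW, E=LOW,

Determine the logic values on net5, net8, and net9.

net5 = HIGH; net8 = LOW; net9 = LOW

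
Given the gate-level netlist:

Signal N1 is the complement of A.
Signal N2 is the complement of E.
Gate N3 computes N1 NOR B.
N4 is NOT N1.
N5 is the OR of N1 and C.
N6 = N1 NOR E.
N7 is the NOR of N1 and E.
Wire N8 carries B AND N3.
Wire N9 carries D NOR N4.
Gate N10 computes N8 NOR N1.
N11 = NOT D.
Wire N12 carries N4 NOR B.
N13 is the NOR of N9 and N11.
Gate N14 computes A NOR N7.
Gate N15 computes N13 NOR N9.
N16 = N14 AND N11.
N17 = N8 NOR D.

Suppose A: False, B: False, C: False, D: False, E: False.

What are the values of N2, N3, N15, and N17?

N2 = True, N3 = False, N15 = False, N17 = True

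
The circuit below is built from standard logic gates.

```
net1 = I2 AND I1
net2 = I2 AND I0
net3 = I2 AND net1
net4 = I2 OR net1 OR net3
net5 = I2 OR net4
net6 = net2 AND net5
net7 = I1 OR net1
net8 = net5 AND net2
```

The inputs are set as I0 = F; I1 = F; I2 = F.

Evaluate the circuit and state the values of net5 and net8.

net1 = I2 AND I1 = F AND F = F
net2 = I2 AND I0 = F AND F = F
net3 = I2 AND net1 = F AND F = F
net4 = I2 OR net1 OR net3 = F OR F OR F = F
net5 = I2 OR net4 = F OR F = F
net8 = net5 AND net2 = F AND F = F

net5 = F  net8 = F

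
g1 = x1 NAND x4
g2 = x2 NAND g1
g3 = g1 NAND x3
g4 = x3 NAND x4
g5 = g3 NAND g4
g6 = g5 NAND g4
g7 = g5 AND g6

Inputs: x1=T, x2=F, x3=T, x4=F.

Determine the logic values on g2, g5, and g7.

g1 = x1 NAND x4 = T NAND F = T
g2 = x2 NAND g1 = F NAND T = T
g3 = g1 NAND x3 = T NAND T = F
g4 = x3 NAND x4 = T NAND F = T
g5 = g3 NAND g4 = F NAND T = T
g6 = g5 NAND g4 = T NAND T = F
g7 = g5 AND g6 = T AND F = F

g2 = T, g5 = T, g7 = F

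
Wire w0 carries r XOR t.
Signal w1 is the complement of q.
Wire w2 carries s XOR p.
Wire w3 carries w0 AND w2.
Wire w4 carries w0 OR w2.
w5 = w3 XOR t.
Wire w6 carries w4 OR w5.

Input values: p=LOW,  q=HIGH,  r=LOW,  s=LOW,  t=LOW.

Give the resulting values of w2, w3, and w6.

w2 = LOW, w3 = LOW, w6 = LOW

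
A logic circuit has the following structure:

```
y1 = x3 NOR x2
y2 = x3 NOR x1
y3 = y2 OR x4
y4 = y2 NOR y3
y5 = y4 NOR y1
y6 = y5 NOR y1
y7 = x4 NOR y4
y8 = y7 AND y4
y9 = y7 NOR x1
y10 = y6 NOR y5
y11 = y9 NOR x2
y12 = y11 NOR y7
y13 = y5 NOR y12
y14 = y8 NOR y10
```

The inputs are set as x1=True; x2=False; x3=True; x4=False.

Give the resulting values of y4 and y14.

y1 = x3 NOR x2 = True NOR False = False
y2 = x3 NOR x1 = True NOR True = False
y3 = y2 OR x4 = False OR False = False
y4 = y2 NOR y3 = False NOR False = True
y5 = y4 NOR y1 = True NOR False = False
y6 = y5 NOR y1 = False NOR False = True
y7 = x4 NOR y4 = False NOR True = False
y8 = y7 AND y4 = False AND True = False
y10 = y6 NOR y5 = True NOR False = False
y14 = y8 NOR y10 = False NOR False = True

y4 = True  y14 = True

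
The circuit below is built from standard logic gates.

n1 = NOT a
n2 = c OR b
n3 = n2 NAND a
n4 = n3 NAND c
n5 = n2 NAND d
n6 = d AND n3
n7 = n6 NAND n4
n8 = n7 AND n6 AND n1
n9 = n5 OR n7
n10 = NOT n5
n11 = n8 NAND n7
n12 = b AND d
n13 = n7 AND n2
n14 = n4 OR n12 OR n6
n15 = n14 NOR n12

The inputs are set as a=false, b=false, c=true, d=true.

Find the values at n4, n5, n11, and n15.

n4 = false; n5 = false; n11 = false; n15 = false

n1 = NOT a = NOT false = true
n2 = c OR b = true OR false = true
n3 = n2 NAND a = true NAND false = true
n4 = n3 NAND c = true NAND true = false
n5 = n2 NAND d = true NAND true = false
n6 = d AND n3 = true AND true = true
n7 = n6 NAND n4 = true NAND false = true
n8 = n7 AND n6 AND n1 = true AND true AND true = true
n11 = n8 NAND n7 = true NAND true = false
n12 = b AND d = false AND true = false
n14 = n4 OR n12 OR n6 = false OR false OR true = true
n15 = n14 NOR n12 = true NOR false = false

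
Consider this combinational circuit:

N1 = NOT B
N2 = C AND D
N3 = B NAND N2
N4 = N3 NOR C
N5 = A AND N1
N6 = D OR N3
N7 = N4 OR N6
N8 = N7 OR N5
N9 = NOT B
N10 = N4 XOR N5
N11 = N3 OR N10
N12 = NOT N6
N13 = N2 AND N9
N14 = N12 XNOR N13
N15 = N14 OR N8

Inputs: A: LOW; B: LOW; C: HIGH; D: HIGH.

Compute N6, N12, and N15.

N6 = HIGH, N12 = LOW, N15 = HIGH

N1 = NOT B = NOT LOW = HIGH
N2 = C AND D = HIGH AND HIGH = HIGH
N3 = B NAND N2 = LOW NAND HIGH = HIGH
N4 = N3 NOR C = HIGH NOR HIGH = LOW
N5 = A AND N1 = LOW AND HIGH = LOW
N6 = D OR N3 = HIGH OR HIGH = HIGH
N7 = N4 OR N6 = LOW OR HIGH = HIGH
N8 = N7 OR N5 = HIGH OR LOW = HIGH
N9 = NOT B = NOT LOW = HIGH
N12 = NOT N6 = NOT HIGH = LOW
N13 = N2 AND N9 = HIGH AND HIGH = HIGH
N14 = N12 XNOR N13 = LOW XNOR HIGH = LOW
N15 = N14 OR N8 = LOW OR HIGH = HIGH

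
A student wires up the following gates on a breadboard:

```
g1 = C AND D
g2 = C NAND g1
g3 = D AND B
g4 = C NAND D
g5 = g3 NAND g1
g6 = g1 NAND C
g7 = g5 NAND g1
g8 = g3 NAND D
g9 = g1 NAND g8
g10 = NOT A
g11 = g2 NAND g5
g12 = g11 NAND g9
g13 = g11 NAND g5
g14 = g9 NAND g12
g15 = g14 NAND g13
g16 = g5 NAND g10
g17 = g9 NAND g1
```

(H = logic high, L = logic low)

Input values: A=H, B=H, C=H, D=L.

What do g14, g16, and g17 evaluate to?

g14 = L; g16 = H; g17 = H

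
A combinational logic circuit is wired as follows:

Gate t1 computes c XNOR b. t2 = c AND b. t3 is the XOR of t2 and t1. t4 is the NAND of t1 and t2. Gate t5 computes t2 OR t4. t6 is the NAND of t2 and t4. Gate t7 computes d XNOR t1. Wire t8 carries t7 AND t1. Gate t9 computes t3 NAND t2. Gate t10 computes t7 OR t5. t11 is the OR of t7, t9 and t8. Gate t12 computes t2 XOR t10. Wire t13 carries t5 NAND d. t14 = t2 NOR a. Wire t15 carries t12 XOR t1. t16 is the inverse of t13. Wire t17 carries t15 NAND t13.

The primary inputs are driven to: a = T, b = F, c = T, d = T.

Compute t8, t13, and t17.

t1 = c XNOR b = T XNOR F = F
t2 = c AND b = T AND F = F
t4 = t1 NAND t2 = F NAND F = T
t5 = t2 OR t4 = F OR T = T
t7 = d XNOR t1 = T XNOR F = F
t8 = t7 AND t1 = F AND F = F
t10 = t7 OR t5 = F OR T = T
t12 = t2 XOR t10 = F XOR T = T
t13 = t5 NAND d = T NAND T = F
t15 = t12 XOR t1 = T XOR F = T
t17 = t15 NAND t13 = T NAND F = T

t8 = F; t13 = F; t17 = T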